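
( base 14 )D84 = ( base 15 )bc9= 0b101001101000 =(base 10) 2664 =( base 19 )774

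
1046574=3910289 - 2863715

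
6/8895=2/2965 = 0.00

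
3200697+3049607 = 6250304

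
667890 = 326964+340926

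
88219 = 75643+12576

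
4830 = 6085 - 1255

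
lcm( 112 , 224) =224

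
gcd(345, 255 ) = 15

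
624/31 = 624/31  =  20.13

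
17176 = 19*904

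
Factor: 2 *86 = 2^2*43^1 = 172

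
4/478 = 2/239 = 0.01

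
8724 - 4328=4396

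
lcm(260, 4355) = 17420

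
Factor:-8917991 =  - 8917991^1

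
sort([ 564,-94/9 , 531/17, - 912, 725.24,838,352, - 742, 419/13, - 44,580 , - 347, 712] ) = [-912, - 742, - 347, - 44,  -  94/9,  531/17, 419/13,352, 564, 580, 712,725.24,838]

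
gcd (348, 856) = 4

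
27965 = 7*3995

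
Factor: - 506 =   -  2^1 * 11^1*23^1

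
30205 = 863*35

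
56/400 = 7/50= 0.14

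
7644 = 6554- - 1090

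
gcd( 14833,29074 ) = 1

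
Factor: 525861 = 3^2*7^1 * 17^1 * 491^1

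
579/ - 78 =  - 193/26 = - 7.42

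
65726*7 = 460082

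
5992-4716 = 1276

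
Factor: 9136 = 2^4*571^1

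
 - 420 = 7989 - 8409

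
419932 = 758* 554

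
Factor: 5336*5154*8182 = 225019269408 = 2^5*3^1 * 23^1*29^1*859^1*4091^1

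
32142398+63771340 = 95913738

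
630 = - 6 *(-105 )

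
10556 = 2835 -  -7721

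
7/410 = 7/410  =  0.02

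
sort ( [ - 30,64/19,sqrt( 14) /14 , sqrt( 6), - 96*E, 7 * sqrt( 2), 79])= [ - 96*E, - 30,sqrt(14)/14, sqrt( 6), 64/19,  7*sqrt(2 ), 79 ]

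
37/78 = 37/78 = 0.47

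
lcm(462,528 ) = 3696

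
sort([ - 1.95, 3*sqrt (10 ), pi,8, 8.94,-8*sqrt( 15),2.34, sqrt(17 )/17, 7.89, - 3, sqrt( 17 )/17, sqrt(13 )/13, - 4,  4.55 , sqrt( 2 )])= [ - 8*sqrt ( 15 ), - 4 , - 3 ,- 1.95,sqrt (17 ) /17, sqrt( 17)/17, sqrt(13 )/13 , sqrt( 2 ), 2.34,pi, 4.55, 7.89, 8,  8.94,3*sqrt(10 ) ]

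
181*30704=5557424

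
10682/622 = 17 + 54/311 = 17.17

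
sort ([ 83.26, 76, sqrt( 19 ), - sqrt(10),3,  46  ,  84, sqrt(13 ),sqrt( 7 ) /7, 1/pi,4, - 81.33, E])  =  [ - 81.33,  -  sqrt(10 ), 1/pi, sqrt(7 )/7,E, 3, sqrt(13 ),4,sqrt(19), 46, 76 , 83.26, 84] 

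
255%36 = 3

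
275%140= 135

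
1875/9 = 625/3 = 208.33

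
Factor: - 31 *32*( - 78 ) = 77376 = 2^6 *3^1*13^1*31^1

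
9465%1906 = 1841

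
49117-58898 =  - 9781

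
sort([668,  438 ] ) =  [ 438,668]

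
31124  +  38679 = 69803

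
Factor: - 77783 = - 77783^1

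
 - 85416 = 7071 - 92487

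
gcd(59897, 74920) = 1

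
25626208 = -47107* (-544 ) 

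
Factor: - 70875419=  -  70875419^1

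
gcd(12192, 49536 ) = 96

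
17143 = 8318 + 8825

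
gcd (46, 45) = 1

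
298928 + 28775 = 327703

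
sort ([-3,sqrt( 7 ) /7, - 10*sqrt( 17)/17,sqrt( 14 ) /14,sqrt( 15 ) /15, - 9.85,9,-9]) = [ - 9.85,-9, - 3, - 10*sqrt( 17) /17,sqrt( 15)/15,sqrt( 14 )/14,sqrt (7 )/7,9 ]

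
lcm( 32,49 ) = 1568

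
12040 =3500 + 8540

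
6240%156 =0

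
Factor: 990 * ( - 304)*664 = -2^8*3^2*5^1*11^1*19^1*83^1 = - 199837440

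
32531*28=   910868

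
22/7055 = 22/7055 =0.00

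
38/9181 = 38/9181  =  0.00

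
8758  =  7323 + 1435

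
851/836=1 +15/836= 1.02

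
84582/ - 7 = -84582/7 =- 12083.14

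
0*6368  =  0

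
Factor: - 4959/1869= - 1653/623=-  3^1*7^(- 1) * 19^1*29^1*89^(-1)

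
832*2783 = 2315456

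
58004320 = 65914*880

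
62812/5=12562+ 2/5 = 12562.40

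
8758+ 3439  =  12197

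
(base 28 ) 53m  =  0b111110111010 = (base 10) 4026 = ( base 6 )30350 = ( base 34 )3GE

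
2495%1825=670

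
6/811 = 6/811=0.01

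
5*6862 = 34310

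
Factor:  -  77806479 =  - 3^1*41^1*43^1*47^1*313^1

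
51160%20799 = 9562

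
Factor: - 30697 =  - 30697^1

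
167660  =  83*2020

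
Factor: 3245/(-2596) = - 2^( - 2) * 5^1 = - 5/4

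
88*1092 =96096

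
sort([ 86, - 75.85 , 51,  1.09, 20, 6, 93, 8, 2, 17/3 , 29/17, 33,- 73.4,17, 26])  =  [-75.85, -73.4, 1.09, 29/17,2, 17/3, 6, 8, 17, 20 , 26, 33, 51,86,93 ]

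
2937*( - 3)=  - 8811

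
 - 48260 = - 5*9652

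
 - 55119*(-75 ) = 4133925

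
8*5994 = 47952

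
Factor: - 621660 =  - 2^2*3^1*5^1*13^1*797^1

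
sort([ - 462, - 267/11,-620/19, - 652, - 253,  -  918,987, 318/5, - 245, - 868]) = [-918, - 868 , - 652, - 462,  -  253, - 245,- 620/19, - 267/11,  318/5 , 987] 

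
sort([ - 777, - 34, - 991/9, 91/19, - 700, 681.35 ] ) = [-777, - 700, - 991/9 , - 34, 91/19,681.35]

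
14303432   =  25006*572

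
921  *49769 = 45837249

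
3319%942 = 493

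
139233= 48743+90490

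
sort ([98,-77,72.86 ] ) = [ - 77,  72.86,98]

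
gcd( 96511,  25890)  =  1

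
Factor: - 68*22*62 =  - 92752 = -2^4 * 11^1*17^1*31^1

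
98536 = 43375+55161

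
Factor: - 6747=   -  3^1*13^1*173^1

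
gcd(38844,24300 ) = 36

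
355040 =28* 12680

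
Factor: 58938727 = 569^1*103583^1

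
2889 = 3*963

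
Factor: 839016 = 2^3*3^2* 43^1*271^1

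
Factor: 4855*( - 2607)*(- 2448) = 2^4*3^3*5^1*11^1*17^1 * 79^1*971^1 = 30984299280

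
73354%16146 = 8770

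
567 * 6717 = 3808539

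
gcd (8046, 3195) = 9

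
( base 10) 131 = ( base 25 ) 56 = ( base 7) 245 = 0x83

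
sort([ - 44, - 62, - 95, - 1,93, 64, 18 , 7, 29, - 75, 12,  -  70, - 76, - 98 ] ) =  [ - 98, - 95, - 76, - 75, - 70, - 62, -44, - 1, 7, 12,18,29,64, 93]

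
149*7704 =1147896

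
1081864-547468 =534396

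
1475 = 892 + 583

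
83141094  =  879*94586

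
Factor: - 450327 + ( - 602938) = -1053265 = - 5^1*19^1*11087^1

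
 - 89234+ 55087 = - 34147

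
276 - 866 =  - 590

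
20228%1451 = 1365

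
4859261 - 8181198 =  - 3321937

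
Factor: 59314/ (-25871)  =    -  94/41 =- 2^1 * 41^( - 1)*47^1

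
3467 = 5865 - 2398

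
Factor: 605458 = 2^1*7^1*59^1*733^1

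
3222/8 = 1611/4 = 402.75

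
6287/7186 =6287/7186  =  0.87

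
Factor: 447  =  3^1 *149^1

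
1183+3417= 4600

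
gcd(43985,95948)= 1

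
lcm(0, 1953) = 0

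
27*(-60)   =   - 1620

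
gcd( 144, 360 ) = 72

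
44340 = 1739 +42601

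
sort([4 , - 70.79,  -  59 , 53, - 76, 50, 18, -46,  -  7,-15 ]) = [ - 76, - 70.79,  -  59, - 46, - 15, - 7,4 , 18,  50,53 ]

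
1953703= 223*8761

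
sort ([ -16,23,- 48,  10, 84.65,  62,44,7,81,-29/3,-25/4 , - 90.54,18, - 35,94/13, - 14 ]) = [ -90.54, - 48, - 35, - 16, - 14, - 29/3, - 25/4,7,94/13,  10,18,23  ,  44,62  ,  81,84.65]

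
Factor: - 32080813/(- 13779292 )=2^ ( -2)*29^( - 1 )*37^1*113^1*7673^1 * 118787^( - 1)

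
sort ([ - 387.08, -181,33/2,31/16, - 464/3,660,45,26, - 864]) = [ - 864, - 387.08, - 181, -464/3,31/16,33/2,26,45,660 ]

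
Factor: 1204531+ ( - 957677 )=2^1*123427^1 = 246854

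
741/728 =57/56= 1.02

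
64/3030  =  32/1515 = 0.02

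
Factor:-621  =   - 3^3*23^1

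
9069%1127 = 53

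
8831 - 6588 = 2243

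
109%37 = 35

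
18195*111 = 2019645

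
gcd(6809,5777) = 1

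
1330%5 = 0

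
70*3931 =275170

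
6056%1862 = 470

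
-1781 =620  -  2401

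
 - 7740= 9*(-860) 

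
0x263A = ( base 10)9786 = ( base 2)10011000111010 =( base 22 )k4i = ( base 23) IBB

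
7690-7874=-184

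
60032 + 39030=99062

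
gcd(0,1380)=1380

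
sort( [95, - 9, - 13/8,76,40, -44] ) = [ -44,-9, - 13/8,40, 76, 95]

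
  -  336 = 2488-2824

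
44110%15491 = 13128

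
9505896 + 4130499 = 13636395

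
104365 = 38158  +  66207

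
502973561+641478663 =1144452224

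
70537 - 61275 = 9262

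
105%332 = 105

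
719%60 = 59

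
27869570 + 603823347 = 631692917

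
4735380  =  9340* 507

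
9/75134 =9/75134 = 0.00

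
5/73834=5/73834 = 0.00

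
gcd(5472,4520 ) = 8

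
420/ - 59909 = - 420/59909   =  -0.01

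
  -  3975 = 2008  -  5983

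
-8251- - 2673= - 5578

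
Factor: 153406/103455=734/495=2^1*3^( - 2 )*5^( - 1) * 11^( - 1 )*367^1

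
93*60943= 5667699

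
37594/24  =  18797/12 = 1566.42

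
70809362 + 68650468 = 139459830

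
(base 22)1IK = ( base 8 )1604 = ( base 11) 749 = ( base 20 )250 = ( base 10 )900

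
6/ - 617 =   -  1 + 611/617 = - 0.01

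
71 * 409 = 29039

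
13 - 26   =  -13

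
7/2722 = 7/2722 = 0.00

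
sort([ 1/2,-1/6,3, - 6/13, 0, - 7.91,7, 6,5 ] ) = [ - 7.91,-6/13, - 1/6,0, 1/2, 3, 5,6,7 ]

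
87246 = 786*111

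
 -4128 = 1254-5382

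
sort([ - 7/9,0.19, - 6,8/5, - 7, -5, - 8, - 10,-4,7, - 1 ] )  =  [ - 10,-8,- 7, - 6, - 5, - 4, - 1,-7/9 , 0.19, 8/5, 7 ] 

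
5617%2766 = 85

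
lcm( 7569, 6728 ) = 60552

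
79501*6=477006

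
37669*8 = 301352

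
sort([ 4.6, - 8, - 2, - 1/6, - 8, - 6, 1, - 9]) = [ - 9,-8, - 8,- 6, - 2, - 1/6, 1, 4.6 ]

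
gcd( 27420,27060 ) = 60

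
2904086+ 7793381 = 10697467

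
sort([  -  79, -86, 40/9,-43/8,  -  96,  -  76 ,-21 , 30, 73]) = [ - 96, - 86,-79 , - 76 , - 21, - 43/8,40/9,30 , 73 ]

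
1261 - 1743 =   -  482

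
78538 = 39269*2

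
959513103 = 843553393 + 115959710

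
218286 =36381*6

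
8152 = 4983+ 3169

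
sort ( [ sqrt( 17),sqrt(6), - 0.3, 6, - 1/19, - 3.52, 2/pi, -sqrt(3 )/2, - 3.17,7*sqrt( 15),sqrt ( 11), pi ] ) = [-3.52,-3.17, - sqrt(3) /2, - 0.3, -1/19,  2/pi, sqrt( 6 )  ,  pi, sqrt( 11 ),sqrt ( 17 ), 6,7*sqrt ( 15 ) ]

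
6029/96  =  62 + 77/96 = 62.80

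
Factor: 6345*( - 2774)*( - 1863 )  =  2^1*3^7*5^1*19^1 * 23^1*47^1  *  73^1 =32790718890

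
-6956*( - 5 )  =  34780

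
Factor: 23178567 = 3^1 * 47^1*164387^1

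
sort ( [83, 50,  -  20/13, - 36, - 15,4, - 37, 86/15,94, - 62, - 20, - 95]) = [ - 95, -62,- 37, - 36,-20, - 15, - 20/13,  4, 86/15 , 50, 83,94]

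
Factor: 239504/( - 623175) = - 2^4*3^( - 1 ) * 5^( - 2) * 7^( - 1 ) * 1187^( - 1)*14969^1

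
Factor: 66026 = 2^1*33013^1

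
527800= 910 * 580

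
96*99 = 9504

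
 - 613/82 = -613/82 = - 7.48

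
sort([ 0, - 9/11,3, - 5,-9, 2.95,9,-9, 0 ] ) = [  -  9, - 9,-5, - 9/11, 0, 0, 2.95, 3, 9 ]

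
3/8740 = 3/8740 = 0.00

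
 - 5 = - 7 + 2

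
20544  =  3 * 6848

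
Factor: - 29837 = -29837^1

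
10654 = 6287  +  4367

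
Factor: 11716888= 2^3*1464611^1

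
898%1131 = 898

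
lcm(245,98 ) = 490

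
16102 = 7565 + 8537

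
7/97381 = 7/97381 = 0.00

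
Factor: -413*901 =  - 7^1*17^1 *53^1*59^1=- 372113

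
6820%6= 4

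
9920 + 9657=19577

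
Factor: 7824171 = 3^1*29^1*139^1*647^1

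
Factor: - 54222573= -3^1*2083^1*8677^1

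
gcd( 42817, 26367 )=47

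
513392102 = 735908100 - 222515998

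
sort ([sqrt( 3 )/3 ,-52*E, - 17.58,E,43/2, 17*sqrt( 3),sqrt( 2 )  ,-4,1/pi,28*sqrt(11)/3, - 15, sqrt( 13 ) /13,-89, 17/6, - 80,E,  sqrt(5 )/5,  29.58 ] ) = [-52*E, - 89,-80 , - 17.58,  -  15,-4,  sqrt(13)/13,1/pi,sqrt ( 5) /5,sqrt( 3 ) /3,  sqrt(2),E,E,17/6,43/2,17*sqrt(3 ) , 29.58,28 * sqrt(11) /3 ] 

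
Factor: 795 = 3^1*5^1*53^1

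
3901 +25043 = 28944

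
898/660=449/330 =1.36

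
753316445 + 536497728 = 1289814173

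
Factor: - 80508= - 2^2*3^1*6709^1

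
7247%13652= 7247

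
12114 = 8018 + 4096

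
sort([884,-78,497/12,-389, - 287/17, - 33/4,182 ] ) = [  -  389,-78,-287/17, - 33/4,  497/12, 182, 884]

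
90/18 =5 = 5.00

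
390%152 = 86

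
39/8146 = 39/8146 = 0.00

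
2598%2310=288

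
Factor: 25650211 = 25650211^1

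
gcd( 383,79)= 1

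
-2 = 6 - 8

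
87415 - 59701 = 27714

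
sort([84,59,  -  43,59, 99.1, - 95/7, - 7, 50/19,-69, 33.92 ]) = [ - 69, - 43, - 95/7 , - 7,50/19, 33.92, 59 , 59,  84, 99.1]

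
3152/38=1576/19 = 82.95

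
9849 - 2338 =7511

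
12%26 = 12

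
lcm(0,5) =0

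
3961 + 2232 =6193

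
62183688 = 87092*714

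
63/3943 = 63/3943 = 0.02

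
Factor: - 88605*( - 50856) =2^3*3^3*5^1*11^1 * 13^1*163^1*179^1 = 4506095880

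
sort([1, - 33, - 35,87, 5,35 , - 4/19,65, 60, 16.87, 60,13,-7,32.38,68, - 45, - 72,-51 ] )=[ - 72,-51, - 45,  -  35, - 33,- 7, - 4/19,1, 5, 13, 16.87,32.38 , 35, 60, 60,65,68, 87]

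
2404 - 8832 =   -  6428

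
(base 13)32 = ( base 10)41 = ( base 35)16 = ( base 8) 51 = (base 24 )1H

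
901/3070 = 901/3070 = 0.29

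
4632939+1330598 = 5963537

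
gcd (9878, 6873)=1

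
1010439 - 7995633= -6985194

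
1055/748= 1055/748= 1.41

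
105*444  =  46620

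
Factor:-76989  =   - 3^1*11^1*2333^1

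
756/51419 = 756/51419 = 0.01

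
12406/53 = 234 + 4/53 = 234.08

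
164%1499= 164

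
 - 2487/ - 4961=2487/4961 = 0.50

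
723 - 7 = 716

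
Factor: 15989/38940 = 271/660= 2^ ( - 2 )*3^ ( - 1)*5^( - 1)*11^(  -  1)*271^1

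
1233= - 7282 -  - 8515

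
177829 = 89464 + 88365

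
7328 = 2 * 3664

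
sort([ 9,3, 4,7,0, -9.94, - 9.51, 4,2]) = [ - 9.94,-9.51,0,2,3,4, 4, 7,9]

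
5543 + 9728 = 15271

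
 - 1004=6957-7961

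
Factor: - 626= - 2^1*313^1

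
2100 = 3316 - 1216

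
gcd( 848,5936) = 848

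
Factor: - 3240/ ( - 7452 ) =10/23 = 2^1*5^1 * 23^ (-1)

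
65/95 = 13/19 = 0.68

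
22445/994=22445/994 = 22.58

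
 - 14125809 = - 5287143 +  - 8838666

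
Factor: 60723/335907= 173/957 = 3^( - 1) * 11^( - 1 ) * 29^( - 1) * 173^1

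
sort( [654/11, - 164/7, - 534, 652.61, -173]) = [  -  534, - 173,-164/7, 654/11, 652.61]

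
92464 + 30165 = 122629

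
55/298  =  55/298 = 0.18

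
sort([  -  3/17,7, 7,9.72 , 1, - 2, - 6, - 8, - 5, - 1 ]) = [ - 8,- 6, - 5, - 2, - 1, - 3/17,1,7 , 7 , 9.72]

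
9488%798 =710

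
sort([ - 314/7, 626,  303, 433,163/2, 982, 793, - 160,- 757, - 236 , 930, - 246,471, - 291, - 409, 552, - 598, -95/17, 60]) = [ - 757, - 598, - 409, - 291 , -246, - 236,-160, - 314/7 ,- 95/17, 60,163/2,303, 433,471,552, 626, 793, 930,982 ] 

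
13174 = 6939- - 6235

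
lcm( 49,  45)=2205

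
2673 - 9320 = -6647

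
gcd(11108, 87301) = 1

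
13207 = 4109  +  9098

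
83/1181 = 83/1181 = 0.07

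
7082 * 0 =0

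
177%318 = 177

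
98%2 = 0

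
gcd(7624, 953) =953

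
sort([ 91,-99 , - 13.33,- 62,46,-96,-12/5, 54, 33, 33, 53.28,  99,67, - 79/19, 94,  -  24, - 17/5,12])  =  [ - 99,-96,-62, - 24 , - 13.33,  -  79/19,-17/5,-12/5,12, 33, 33,46, 53.28 , 54 , 67, 91, 94,99]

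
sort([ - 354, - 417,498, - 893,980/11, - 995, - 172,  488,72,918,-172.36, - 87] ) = [ - 995,  -  893,  -  417, - 354, - 172.36,  -  172, - 87,72 , 980/11,488, 498, 918]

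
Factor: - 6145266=-2^1*3^1*167^1*6133^1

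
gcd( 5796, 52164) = 5796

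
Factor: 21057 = 3^1*7019^1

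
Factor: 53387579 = 7^1*29^1* 181^1*1453^1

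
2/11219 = 2/11219 = 0.00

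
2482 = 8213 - 5731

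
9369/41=9369/41 = 228.51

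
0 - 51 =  - 51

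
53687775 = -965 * ( - 55635)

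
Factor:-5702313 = - 3^1*1213^1*1567^1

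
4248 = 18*236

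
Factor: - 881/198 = -2^( - 1)*3^(  -  2 )*11^( - 1) * 881^1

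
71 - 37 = 34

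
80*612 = 48960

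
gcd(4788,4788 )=4788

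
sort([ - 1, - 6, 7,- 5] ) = [ - 6,-5, - 1, 7 ]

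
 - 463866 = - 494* 939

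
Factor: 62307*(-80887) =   -  5039826309  =  -  3^2*7^1*23^1 * 43^1*47^1*1721^1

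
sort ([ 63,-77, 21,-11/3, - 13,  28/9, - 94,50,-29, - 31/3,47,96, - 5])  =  [ - 94, -77,  -  29, - 13, - 31/3, - 5,-11/3,28/9,21,47,50,63, 96 ]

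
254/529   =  254/529= 0.48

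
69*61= 4209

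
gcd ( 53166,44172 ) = 6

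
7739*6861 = 53097279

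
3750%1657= 436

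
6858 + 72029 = 78887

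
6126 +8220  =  14346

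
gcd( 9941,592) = 1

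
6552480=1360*4818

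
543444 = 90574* 6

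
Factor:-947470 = -2^1 * 5^1*94747^1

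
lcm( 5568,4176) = 16704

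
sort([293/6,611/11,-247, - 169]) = [ - 247, -169, 293/6,611/11]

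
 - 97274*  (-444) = 43189656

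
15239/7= 2177 = 2177.00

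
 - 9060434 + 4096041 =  - 4964393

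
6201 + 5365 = 11566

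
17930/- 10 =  - 1793  +  0/1 = - 1793.00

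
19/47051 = 19/47051 = 0.00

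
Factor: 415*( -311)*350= - 2^1* 5^3 * 7^1*83^1*311^1 =-45172750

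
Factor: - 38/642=  -  3^( - 1)*19^1 * 107^( - 1) = - 19/321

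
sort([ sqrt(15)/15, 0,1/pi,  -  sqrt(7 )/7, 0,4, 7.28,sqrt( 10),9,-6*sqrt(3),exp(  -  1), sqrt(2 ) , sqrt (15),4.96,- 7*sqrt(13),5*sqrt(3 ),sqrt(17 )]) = [ - 7 * sqrt(13 ),-6  *  sqrt(3 ),-sqrt(7 ) /7,0, 0,sqrt( 15 ) /15, 1/pi, exp(-1), sqrt(2),sqrt(10 ),sqrt ( 15 ),4,sqrt(17),4.96,7.28, 5*sqrt ( 3),9]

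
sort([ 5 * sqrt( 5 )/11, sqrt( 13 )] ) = [ 5*sqrt( 5) /11, sqrt( 13) ]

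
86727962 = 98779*878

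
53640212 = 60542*886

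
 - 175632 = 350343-525975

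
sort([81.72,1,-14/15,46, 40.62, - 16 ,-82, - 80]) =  [ - 82, - 80, - 16, - 14/15,1,40.62,46, 81.72 ] 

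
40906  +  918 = 41824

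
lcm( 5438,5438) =5438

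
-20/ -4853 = 20/4853 = 0.00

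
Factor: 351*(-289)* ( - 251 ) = 25461189 = 3^3*13^1*17^2*251^1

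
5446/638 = 2723/319 = 8.54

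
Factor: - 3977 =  - 41^1*97^1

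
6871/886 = 6871/886 = 7.76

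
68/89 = 68/89 = 0.76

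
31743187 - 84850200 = -53107013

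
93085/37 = 93085/37 = 2515.81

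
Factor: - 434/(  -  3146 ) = 7^1*11^( - 2)  *  13^( - 1)*31^1 = 217/1573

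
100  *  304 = 30400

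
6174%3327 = 2847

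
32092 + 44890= 76982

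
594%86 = 78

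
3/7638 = 1/2546 = 0.00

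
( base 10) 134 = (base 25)59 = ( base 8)206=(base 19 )71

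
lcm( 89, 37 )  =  3293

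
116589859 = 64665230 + 51924629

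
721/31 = 23 + 8/31= 23.26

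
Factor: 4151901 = 3^1*13^1*29^1*3671^1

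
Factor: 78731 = 131^1*601^1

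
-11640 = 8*( - 1455)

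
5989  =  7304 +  - 1315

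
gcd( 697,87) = 1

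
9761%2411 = 117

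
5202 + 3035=8237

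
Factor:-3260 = -2^2*5^1*163^1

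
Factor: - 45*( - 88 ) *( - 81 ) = -2^3*3^6*5^1*11^1 = - 320760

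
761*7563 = 5755443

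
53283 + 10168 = 63451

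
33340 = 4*8335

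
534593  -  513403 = 21190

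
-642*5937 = -3811554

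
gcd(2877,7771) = 1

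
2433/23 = 105 +18/23 = 105.78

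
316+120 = 436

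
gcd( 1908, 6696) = 36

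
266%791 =266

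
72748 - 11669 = 61079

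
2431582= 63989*38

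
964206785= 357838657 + 606368128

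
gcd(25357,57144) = 1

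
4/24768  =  1/6192 =0.00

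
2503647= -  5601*( - 447) 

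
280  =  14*20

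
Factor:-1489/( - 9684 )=2^(  -  2 )*3^(-2)*269^(-1)*1489^1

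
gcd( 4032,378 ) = 126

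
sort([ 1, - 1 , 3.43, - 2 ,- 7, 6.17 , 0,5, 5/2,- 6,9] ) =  [ - 7, - 6, - 2, - 1, 0, 1, 5/2,  3.43 , 5, 6.17, 9]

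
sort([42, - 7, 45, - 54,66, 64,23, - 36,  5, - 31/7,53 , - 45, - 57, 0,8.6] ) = [ - 57, - 54,-45, - 36,-7, - 31/7 , 0, 5, 8.6,23,  42,45,53,64 , 66 ] 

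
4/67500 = 1/16875=0.00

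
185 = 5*37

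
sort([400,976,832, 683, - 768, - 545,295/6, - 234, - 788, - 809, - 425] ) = [ - 809, - 788, - 768, - 545, - 425,  -  234 , 295/6,400, 683,832, 976 ] 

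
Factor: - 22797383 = -7^1*227^1*14347^1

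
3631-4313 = - 682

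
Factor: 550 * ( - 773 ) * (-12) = 5101800 = 2^3*3^1*5^2 *11^1*773^1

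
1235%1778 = 1235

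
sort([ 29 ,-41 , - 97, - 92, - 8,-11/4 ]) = [ - 97 ,-92, -41 , - 8, - 11/4 , 29]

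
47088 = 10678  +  36410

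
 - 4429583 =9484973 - 13914556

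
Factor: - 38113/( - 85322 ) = 2^( -1 )*37^ ( - 1)*1153^( - 1 )*38113^1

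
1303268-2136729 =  - 833461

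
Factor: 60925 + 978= 61903=103^1*601^1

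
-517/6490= - 1 +543/590 = -0.08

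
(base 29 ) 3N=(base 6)302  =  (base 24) 4E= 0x6e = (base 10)110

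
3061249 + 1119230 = 4180479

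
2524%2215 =309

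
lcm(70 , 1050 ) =1050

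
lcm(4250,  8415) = 420750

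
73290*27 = 1978830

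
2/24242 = 1/12121 = 0.00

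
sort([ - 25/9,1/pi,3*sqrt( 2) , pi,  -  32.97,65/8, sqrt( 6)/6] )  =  [-32.97 ,  -  25/9, 1/pi,sqrt( 6)/6, pi, 3*sqrt( 2 ),65/8]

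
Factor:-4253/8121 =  - 3^( - 1 )*2707^(-1 )*4253^1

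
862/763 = 862/763=1.13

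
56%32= 24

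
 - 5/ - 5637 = 5/5637 = 0.00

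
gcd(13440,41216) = 896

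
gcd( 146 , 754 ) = 2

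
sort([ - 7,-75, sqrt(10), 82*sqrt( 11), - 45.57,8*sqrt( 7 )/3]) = [-75, - 45.57 , - 7,sqrt (10), 8 * sqrt(7)/3,  82*sqrt(11) ] 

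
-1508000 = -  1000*1508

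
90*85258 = 7673220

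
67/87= 67/87=0.77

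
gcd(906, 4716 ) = 6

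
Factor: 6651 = 3^2*739^1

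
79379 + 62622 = 142001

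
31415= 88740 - 57325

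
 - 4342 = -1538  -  2804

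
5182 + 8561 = 13743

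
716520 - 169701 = 546819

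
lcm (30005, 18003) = 90015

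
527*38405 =20239435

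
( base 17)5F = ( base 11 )91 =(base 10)100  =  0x64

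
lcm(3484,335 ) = 17420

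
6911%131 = 99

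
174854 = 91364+83490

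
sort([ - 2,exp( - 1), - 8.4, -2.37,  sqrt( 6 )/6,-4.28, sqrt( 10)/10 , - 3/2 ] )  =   [ -8.4,  -  4.28,- 2.37,- 2,-3/2,  sqrt (10) /10,exp(  -  1 ),  sqrt( 6 )/6]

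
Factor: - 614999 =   -  7^3 * 11^1*163^1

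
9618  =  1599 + 8019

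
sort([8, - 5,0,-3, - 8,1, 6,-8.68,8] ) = [ - 8.68,-8, - 5, - 3,0,1,6,8, 8 ] 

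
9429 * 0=0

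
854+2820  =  3674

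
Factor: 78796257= 3^1*197^1*133327^1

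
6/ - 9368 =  - 3/4684 = - 0.00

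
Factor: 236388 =2^2*3^1 * 19699^1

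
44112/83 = 44112/83 = 531.47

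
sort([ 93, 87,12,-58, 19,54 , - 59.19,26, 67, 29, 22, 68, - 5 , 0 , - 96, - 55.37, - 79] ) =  [ - 96, - 79 , - 59.19, - 58,-55.37, - 5, 0,12,19, 22,26, 29,54, 67,68,87, 93] 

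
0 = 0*( - 92713) 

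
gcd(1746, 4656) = 582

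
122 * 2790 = 340380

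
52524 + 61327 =113851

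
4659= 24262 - 19603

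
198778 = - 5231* ( - 38 ) 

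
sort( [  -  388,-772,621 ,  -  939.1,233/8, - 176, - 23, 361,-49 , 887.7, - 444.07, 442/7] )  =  [  -  939.1 , - 772, - 444.07,-388, - 176, - 49, - 23, 233/8,442/7,361, 621,887.7 ] 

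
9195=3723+5472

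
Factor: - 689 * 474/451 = - 326586/451 =- 2^1*3^1* 11^(- 1 )*13^1 * 41^(-1)*53^1*79^1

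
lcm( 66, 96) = 1056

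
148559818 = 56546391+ 92013427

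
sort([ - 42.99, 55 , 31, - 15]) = [ - 42.99 ,-15,31,55 ]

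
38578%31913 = 6665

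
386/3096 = 193/1548 = 0.12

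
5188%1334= 1186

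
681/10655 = 681/10655 = 0.06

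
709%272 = 165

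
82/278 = 41/139 =0.29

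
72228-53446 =18782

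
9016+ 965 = 9981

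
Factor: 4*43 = 172= 2^2*43^1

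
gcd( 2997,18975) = 3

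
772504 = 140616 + 631888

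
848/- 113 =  - 8 + 56/113 = - 7.50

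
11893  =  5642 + 6251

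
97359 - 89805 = 7554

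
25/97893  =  25/97893  =  0.00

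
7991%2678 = 2635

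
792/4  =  198 = 198.00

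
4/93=4/93 =0.04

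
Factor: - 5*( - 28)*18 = 2520 = 2^3*3^2*5^1*7^1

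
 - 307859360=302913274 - 610772634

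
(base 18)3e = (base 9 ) 75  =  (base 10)68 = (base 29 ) 2A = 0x44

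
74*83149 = 6153026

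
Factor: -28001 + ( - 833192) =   -  861193 = - 277^1 * 3109^1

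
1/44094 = 1/44094  =  0.00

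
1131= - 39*( - 29 ) 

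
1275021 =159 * 8019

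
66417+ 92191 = 158608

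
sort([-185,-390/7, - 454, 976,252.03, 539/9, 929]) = [ - 454,- 185,-390/7,  539/9,252.03, 929,976 ] 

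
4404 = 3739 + 665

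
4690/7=670 = 670.00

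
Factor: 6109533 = 3^3 * 41^1*5519^1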